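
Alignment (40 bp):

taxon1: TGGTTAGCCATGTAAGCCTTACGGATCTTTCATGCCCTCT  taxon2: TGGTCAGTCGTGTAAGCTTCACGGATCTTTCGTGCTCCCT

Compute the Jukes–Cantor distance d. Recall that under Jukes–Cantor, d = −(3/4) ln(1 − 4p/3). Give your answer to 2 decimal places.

The sequences differ at 8 of 40 sites (5, 8, 10, 18, 20, 32, 36, 38), so p = 8/40 = 0.2.
d = −(3/4) ln(1 − 4p/3) = −0.75 ln(1 − 0.266667) = −0.75 ln(0.733333)
  = −0.75 × (-0.310155) = 0.232616 substitutions/site.

0.23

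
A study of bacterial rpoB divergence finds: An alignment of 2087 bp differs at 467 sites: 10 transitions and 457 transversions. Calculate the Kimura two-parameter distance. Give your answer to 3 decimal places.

0.274

P = 10/2087 ≈ 0.004792 and Q = 457/2087 ≈ 0.218975.
Under the Kimura two-parameter model, d = −½ ln(1 − 2P − Q) − ¼ ln(1 − 2Q).
1 − 2P − Q = 0.771441, giving −½ ln(0.771441) = 0.129748.
1 − 2Q = 0.56205, giving −¼ ln(0.56205) = 0.144041.
d = 0.129748 + 0.144041 = 0.273789.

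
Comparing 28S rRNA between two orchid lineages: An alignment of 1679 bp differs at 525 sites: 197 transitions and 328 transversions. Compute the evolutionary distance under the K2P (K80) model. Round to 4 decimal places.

0.4049

P = 197/1679 ≈ 0.117332 and Q = 328/1679 ≈ 0.195354.
Under the Kimura two-parameter model, d = −½ ln(1 − 2P − Q) − ¼ ln(1 − 2Q).
1 − 2P − Q = 0.569982, giving −½ ln(0.569982) = 0.281075.
1 − 2Q = 0.609292, giving −¼ ln(0.609292) = 0.123864.
d = 0.281075 + 0.123864 = 0.404939.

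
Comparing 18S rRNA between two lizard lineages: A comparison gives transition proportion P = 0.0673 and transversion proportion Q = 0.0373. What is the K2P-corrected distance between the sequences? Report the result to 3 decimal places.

Under the Kimura two-parameter model, d = −½ ln(1 − 2P − Q) − ¼ ln(1 − 2Q).
1 − 2P − Q = 0.8281, giving −½ ln(0.8281) = 0.094311.
1 − 2Q = 0.9254, giving −¼ ln(0.9254) = 0.019382.
d = 0.094311 + 0.019382 = 0.113693.

0.114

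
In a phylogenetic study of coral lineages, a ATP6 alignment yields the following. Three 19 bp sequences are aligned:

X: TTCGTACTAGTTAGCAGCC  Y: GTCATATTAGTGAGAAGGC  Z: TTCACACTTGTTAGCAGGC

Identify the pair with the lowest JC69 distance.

X and Z

X–Y: 6/19 differ, p = 0.316, d = 0.410.
X–Z: 4/19 differ, p = 0.211, d = 0.247.
Y–Z: 6/19 differ, p = 0.316, d = 0.410.
The smallest distance is between X and Z.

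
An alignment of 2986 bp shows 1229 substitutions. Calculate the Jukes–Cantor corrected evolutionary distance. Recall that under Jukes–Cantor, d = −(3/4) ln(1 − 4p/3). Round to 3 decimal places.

0.597

p = 1229/2986 ≈ 0.411587.
d = −(3/4) ln(1 − 4p/3) = −0.75 ln(1 − 0.548783) = −0.75 ln(0.451217)
  = −0.75 × (-0.795807) = 0.596855 substitutions/site.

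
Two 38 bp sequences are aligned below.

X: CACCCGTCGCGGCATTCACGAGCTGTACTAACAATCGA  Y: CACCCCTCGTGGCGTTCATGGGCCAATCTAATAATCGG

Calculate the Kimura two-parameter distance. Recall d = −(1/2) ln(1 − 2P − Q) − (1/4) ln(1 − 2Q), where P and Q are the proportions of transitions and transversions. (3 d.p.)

0.390

Of 38 sites, 8 differences are transitions and 3 are transversions, so P = 8/38 ≈ 0.210526 and Q = 3/38 ≈ 0.078947.
Under the Kimura two-parameter model, d = −½ ln(1 − 2P − Q) − ¼ ln(1 − 2Q).
1 − 2P − Q = 0.500001, giving −½ ln(0.500001) = 0.346573.
1 − 2Q = 0.842106, giving −¼ ln(0.842106) = 0.042962.
d = 0.346573 + 0.042962 = 0.389535.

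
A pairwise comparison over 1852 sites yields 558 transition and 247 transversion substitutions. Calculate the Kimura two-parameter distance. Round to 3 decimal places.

0.743

P = 558/1852 ≈ 0.301296 and Q = 247/1852 ≈ 0.133369.
Under the Kimura two-parameter model, d = −½ ln(1 − 2P − Q) − ¼ ln(1 − 2Q).
1 − 2P − Q = 0.264039, giving −½ ln(0.264039) = 0.665829.
1 − 2Q = 0.733262, giving −¼ ln(0.733262) = 0.077563.
d = 0.665829 + 0.077563 = 0.743392.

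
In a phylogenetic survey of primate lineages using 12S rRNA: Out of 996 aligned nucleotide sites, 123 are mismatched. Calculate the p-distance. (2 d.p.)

p = 123/996 = 0.123493… ≈ 0.12 (to 2 d.p.).

0.12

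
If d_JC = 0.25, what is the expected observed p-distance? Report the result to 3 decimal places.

0.213

p = (3/4)(1 − e^(−4d/3)) = 0.75 × (1 − e^(-0.333333)) = 0.75 × (1 − 0.716532) = 0.212601.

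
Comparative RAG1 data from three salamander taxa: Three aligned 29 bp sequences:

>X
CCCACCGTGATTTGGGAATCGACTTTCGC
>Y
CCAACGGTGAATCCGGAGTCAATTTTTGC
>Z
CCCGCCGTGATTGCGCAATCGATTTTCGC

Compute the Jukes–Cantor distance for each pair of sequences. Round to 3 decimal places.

d(X,Y) = 0.401, d(X,Z) = 0.196, d(Y,Z) = 0.401

X–Y: 9/29 sites differ → p ≈ 0.310345, d = −0.75 ln(1 − 0.413793) = 0.400562 ≈ 0.401.
X–Z: 5/29 sites differ → p ≈ 0.172414, d = −0.75 ln(1 − 0.229885) = 0.195912 ≈ 0.196.
Y–Z: 9/29 sites differ → p ≈ 0.310345, d = −0.75 ln(1 − 0.413793) = 0.400562 ≈ 0.401.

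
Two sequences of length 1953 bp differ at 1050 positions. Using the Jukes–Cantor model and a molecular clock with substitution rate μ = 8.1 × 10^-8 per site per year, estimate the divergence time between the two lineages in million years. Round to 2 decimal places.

5.84

p = 1050/1953 ≈ 0.537634.
d = −(3/4) ln(1 − 4p/3) = −0.75 ln(1 − 0.716845) = −0.75 ln(0.283155)
  = −0.75 × (-1.261761) = 0.946321 substitutions/site.
Under a molecular clock d = 2μt, so t = d/(2μ) = 0.946321 / (2 × 8.1 × 10^-8) = 5.84 million years.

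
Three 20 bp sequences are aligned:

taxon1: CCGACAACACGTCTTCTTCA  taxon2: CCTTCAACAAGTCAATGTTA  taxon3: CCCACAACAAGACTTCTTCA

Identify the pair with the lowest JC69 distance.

taxon1–taxon2: 8/20 differ, p = 0.400, d = 0.572.
taxon1–taxon3: 3/20 differ, p = 0.150, d = 0.167.
taxon2–taxon3: 8/20 differ, p = 0.400, d = 0.572.
The smallest distance is between taxon1 and taxon3.

taxon1 and taxon3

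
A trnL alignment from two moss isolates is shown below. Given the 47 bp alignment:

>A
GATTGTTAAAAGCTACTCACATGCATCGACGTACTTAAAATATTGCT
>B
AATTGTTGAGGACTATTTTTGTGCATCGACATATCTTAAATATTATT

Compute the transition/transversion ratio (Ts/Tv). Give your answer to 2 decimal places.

Transitions are A↔G and C↔T; transversions are all other mismatches.
Transitions: 14. Transversions: 2.
R = 14/2 = 7.00.

7.00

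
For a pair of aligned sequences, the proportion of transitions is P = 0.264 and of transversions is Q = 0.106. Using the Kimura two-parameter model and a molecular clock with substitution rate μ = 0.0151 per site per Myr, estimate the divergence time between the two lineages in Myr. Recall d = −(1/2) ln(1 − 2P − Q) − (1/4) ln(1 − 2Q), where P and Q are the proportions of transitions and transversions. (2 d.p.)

18.61

Under the Kimura two-parameter model, d = −½ ln(1 − 2P − Q) − ¼ ln(1 − 2Q).
1 − 2P − Q = 0.366, giving −½ ln(0.366) = 0.502561.
1 − 2Q = 0.788, giving −¼ ln(0.788) = 0.059564.
d = 0.502561 + 0.059564 = 0.562125.
Under a molecular clock d = 2μt, so t = d/(2μ) = 0.562125 / (2 × 0.0151) = 18.61 Myr.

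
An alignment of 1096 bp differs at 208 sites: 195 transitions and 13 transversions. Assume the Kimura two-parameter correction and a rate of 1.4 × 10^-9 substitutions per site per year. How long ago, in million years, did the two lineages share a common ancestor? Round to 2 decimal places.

84.00

P = 195/1096 ≈ 0.17792 and Q = 13/1096 ≈ 0.011861.
Under the Kimura two-parameter model, d = −½ ln(1 − 2P − Q) − ¼ ln(1 − 2Q).
1 − 2P − Q = 0.632299, giving −½ ln(0.632299) = 0.229196.
1 − 2Q = 0.976278, giving −¼ ln(0.976278) = 0.006002.
d = 0.229196 + 0.006002 = 0.235198.
Under a molecular clock d = 2μt, so t = d/(2μ) = 0.235198 / (2 × 1.4 × 10^-9) = 84.00 million years.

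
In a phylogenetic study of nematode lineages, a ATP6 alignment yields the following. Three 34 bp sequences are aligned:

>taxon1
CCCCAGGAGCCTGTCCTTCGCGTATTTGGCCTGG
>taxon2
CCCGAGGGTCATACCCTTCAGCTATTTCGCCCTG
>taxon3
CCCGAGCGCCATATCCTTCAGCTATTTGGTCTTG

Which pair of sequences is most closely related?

taxon1–taxon2: 12/34 differ, p = 0.353, d = 0.477.
taxon1–taxon3: 11/34 differ, p = 0.324, d = 0.423.
taxon2–taxon3: 6/34 differ, p = 0.176, d = 0.201.
The smallest distance is between taxon2 and taxon3.

taxon2 and taxon3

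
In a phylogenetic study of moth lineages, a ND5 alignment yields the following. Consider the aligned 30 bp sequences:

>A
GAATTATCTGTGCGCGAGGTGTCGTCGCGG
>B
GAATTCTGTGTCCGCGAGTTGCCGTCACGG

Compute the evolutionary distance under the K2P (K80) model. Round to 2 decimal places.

Of 30 sites, 2 differences are transitions and 4 are transversions, so P = 2/30 ≈ 0.066667 and Q = 4/30 ≈ 0.133333.
Under the Kimura two-parameter model, d = −½ ln(1 − 2P − Q) − ¼ ln(1 − 2Q).
1 − 2P − Q = 0.733333, giving −½ ln(0.733333) = 0.155078.
1 − 2Q = 0.733334, giving −¼ ln(0.733334) = 0.077539.
d = 0.155078 + 0.077539 = 0.232617.

0.23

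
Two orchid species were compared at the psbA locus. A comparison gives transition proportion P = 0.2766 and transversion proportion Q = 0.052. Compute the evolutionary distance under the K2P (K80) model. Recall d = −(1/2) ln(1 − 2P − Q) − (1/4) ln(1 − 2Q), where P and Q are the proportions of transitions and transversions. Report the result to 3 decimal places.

Under the Kimura two-parameter model, d = −½ ln(1 − 2P − Q) − ¼ ln(1 − 2Q).
1 − 2P − Q = 0.3948, giving −½ ln(0.3948) = 0.464688.
1 − 2Q = 0.896, giving −¼ ln(0.896) = 0.027454.
d = 0.464688 + 0.027454 = 0.492142.

0.492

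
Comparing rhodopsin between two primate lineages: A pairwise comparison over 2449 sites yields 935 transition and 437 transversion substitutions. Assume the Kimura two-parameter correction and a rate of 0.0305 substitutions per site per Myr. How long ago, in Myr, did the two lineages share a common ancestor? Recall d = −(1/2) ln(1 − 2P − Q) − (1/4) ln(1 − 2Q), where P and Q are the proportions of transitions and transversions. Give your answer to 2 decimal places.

P = 935/2449 ≈ 0.381788 and Q = 437/2449 ≈ 0.17844.
Under the Kimura two-parameter model, d = −½ ln(1 − 2P − Q) − ¼ ln(1 − 2Q).
1 − 2P − Q = 0.057984, giving −½ ln(0.057984) = 1.423794.
1 − 2Q = 0.64312, giving −¼ ln(0.64312) = 0.110356.
d = 1.423794 + 0.110356 = 1.534150.
Under a molecular clock d = 2μt, so t = d/(2μ) = 1.534150 / (2 × 0.0305) = 25.15 Myr.

25.15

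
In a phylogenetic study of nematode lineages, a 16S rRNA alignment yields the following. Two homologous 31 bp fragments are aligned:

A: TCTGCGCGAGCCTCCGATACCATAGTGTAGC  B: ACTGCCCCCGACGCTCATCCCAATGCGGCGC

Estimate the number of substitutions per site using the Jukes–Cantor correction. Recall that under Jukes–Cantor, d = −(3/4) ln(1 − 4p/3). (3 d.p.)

The sequences differ at 14 of 31 sites, so p = 14/31 ≈ 0.451613.
d = −(3/4) ln(1 − 4p/3) = −0.75 ln(1 − 0.602151) = −0.75 ln(0.397849)
  = −0.75 × (-0.921683) = 0.691262 substitutions/site.

0.691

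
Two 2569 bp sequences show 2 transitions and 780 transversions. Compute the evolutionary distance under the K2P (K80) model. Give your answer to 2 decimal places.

0.42

P = 2/2569 ≈ 0.000779 and Q = 780/2569 ≈ 0.30362.
Under the Kimura two-parameter model, d = −½ ln(1 − 2P − Q) − ¼ ln(1 − 2Q).
1 − 2P − Q = 0.694822, giving −½ ln(0.694822) = 0.182050.
1 − 2Q = 0.39276, giving −¼ ln(0.39276) = 0.233639.
d = 0.182050 + 0.233639 = 0.415689.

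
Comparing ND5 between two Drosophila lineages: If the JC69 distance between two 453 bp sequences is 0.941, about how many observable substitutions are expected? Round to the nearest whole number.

243

Invert JC69: p = (3/4)(1 − e^(−4d/3)) = 0.75 × (1 − e^(-1.254667)) = 0.75 × (1 − 0.285171) = 0.536122.
Expected differing sites = pL ≈ 0.536122 × 453 = 242.863266 ≈ 243.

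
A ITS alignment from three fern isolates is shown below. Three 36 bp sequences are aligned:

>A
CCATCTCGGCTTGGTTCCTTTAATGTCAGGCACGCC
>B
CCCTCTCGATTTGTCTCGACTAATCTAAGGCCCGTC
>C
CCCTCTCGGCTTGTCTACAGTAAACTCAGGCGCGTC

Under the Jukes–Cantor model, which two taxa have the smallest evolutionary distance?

A–B: 12/36 differ, p = 0.333, d = 0.441.
A–C: 10/36 differ, p = 0.278, d = 0.347.
B–C: 8/36 differ, p = 0.222, d = 0.264.
The smallest distance is between B and C.

B and C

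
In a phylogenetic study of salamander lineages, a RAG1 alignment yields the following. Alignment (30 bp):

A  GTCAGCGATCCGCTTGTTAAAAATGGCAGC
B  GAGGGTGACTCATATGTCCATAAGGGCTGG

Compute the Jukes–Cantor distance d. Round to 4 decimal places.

0.8240

The sequences differ at 15 of 30 sites, so p = 15/30 = 0.5.
d = −(3/4) ln(1 − 4p/3) = −0.75 ln(1 − 0.666667) = −0.75 ln(0.333333)
  = −0.75 × (-1.098613) = 0.823960 substitutions/site.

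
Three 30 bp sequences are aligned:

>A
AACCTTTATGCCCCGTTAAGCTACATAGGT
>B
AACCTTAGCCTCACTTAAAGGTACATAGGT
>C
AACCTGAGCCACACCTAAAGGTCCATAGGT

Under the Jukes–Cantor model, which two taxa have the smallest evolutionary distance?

B and C

A–B: 9/30 differ, p = 0.300, d = 0.383.
A–C: 11/30 differ, p = 0.367, d = 0.503.
B–C: 4/30 differ, p = 0.133, d = 0.147.
The smallest distance is between B and C.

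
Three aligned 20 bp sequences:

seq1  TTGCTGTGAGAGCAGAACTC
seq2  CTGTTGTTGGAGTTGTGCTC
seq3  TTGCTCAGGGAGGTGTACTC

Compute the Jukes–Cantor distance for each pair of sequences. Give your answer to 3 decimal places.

seq1–seq2: 8/20 sites differ → p = 0.4, d = −0.75 ln(1 − 0.533333) = 0.571605 ≈ 0.572.
seq1–seq3: 6/20 sites differ → p = 0.3, d = −0.75 ln(1 − 0.4) = 0.383119 ≈ 0.383.
seq2–seq3: 7/20 sites differ → p = 0.35, d = −0.75 ln(1 − 0.466667) = 0.471457 ≈ 0.471.

d(seq1,seq2) = 0.572, d(seq1,seq3) = 0.383, d(seq2,seq3) = 0.471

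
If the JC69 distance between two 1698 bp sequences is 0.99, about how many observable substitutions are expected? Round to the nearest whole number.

933

Invert JC69: p = (3/4)(1 − e^(−4d/3)) = 0.75 × (1 − e^(-1.32)) = 0.75 × (1 − 0.267135) = 0.549649.
Expected differing sites = pL ≈ 0.549649 × 1698 = 933.304002 ≈ 933.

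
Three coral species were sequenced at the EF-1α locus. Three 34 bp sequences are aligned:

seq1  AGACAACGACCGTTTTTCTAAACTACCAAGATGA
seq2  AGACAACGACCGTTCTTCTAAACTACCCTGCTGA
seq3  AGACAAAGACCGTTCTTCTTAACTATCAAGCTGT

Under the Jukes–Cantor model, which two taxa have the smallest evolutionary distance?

seq1–seq2: 4/34 differ, p = 0.118, d = 0.128.
seq1–seq3: 6/34 differ, p = 0.176, d = 0.201.
seq2–seq3: 6/34 differ, p = 0.176, d = 0.201.
The smallest distance is between seq1 and seq2.

seq1 and seq2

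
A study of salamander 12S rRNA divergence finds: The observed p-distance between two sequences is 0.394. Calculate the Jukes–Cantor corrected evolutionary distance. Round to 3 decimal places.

0.559

d = −(3/4) ln(1 − 4p/3) = −0.75 ln(1 − 0.525333) = −0.75 ln(0.474667)
  = −0.75 × (-0.745142) = 0.558857 substitutions/site.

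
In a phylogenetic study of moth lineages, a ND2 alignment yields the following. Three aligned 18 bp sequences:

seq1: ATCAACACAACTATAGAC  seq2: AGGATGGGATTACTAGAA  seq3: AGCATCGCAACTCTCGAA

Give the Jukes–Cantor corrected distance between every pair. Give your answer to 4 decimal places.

d(seq1,seq2) = 1.2648, d(seq1,seq3) = 0.4408, d(seq2,seq3) = 0.5482

seq1–seq2: 11/18 sites differ → p ≈ 0.611111, d = −0.75 ln(1 − 0.814815) = 1.264800 ≈ 1.2648.
seq1–seq3: 6/18 sites differ → p ≈ 0.333333, d = −0.75 ln(1 − 0.444444) = 0.440839 ≈ 0.4408.
seq2–seq3: 7/18 sites differ → p ≈ 0.388889, d = −0.75 ln(1 − 0.518519) = 0.548166 ≈ 0.5482.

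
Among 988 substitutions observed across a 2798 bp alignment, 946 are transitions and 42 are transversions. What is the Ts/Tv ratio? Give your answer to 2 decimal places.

R = 946/42 = 22.523809… ≈ 22.52 (to 2 d.p.).

22.52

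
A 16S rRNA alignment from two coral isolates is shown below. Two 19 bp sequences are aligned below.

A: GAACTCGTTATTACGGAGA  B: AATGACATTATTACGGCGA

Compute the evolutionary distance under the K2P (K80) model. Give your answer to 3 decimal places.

Of 19 sites, 2 differences are transitions and 4 are transversions, so P = 2/19 ≈ 0.105263 and Q = 4/19 ≈ 0.210526.
Under the Kimura two-parameter model, d = −½ ln(1 − 2P − Q) − ¼ ln(1 − 2Q).
1 − 2P − Q = 0.578948, giving −½ ln(0.578948) = 0.273271.
1 − 2Q = 0.578948, giving −¼ ln(0.578948) = 0.136636.
d = 0.273271 + 0.136636 = 0.409907.

0.410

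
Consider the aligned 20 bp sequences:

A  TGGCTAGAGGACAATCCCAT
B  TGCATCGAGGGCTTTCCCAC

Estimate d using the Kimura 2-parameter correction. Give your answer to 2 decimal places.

Of 20 sites, 2 differences are transitions and 5 are transversions, so P = 2/20 = 0.1 and Q = 5/20 = 0.25.
Under the Kimura two-parameter model, d = −½ ln(1 − 2P − Q) − ¼ ln(1 − 2Q).
1 − 2P − Q = 0.55, giving −½ ln(0.55) = 0.298919.
1 − 2Q = 0.5, giving −¼ ln(0.5) = 0.173287.
d = 0.298919 + 0.173287 = 0.472206.

0.47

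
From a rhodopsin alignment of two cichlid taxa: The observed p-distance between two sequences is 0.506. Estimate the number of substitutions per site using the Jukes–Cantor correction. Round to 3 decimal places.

d = −(3/4) ln(1 − 4p/3) = −0.75 ln(1 − 0.674667) = −0.75 ln(0.325333)
  = −0.75 × (-1.122906) = 0.842180 substitutions/site.

0.842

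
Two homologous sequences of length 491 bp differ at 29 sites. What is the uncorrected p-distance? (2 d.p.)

0.06

p = 29/491 = 0.059063… ≈ 0.06 (to 2 d.p.).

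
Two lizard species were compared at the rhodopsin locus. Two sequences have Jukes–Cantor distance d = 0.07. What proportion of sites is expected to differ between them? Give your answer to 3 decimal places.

0.067

p = (3/4)(1 − e^(−4d/3)) = 0.75 × (1 − e^(-0.093333)) = 0.75 × (1 − 0.910890) = 0.066833.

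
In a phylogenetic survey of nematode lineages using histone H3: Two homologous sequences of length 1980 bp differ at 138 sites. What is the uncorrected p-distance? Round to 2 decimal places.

0.07

p = 138/1980 = 0.069696… ≈ 0.07 (to 2 d.p.).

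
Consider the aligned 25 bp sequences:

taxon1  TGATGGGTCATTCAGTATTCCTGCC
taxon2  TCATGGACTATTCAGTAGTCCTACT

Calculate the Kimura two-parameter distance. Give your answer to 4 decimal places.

Of 25 sites, 5 differences are transitions and 2 are transversions, so P = 5/25 = 0.2 and Q = 2/25 = 0.08.
Under the Kimura two-parameter model, d = −½ ln(1 − 2P − Q) − ¼ ln(1 − 2Q).
1 − 2P − Q = 0.52, giving −½ ln(0.52) = 0.326963.
1 − 2Q = 0.84, giving −¼ ln(0.84) = 0.043588.
d = 0.326963 + 0.043588 = 0.370551.

0.3706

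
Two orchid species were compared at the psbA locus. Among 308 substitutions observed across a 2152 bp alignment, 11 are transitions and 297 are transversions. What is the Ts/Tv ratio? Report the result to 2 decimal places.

R = 11/297 = 0.037037… ≈ 0.04 (to 2 d.p.).

0.04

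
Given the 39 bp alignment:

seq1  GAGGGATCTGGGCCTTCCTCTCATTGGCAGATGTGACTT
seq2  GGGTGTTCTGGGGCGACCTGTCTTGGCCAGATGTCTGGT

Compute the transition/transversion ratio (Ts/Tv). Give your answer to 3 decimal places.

Transitions are A↔G and C↔T; transversions are all other mismatches.
Transitions: 1. Transversions: 13.
R = 1/13 = 0.076923… ≈ 0.077 (to 3 d.p.).

0.077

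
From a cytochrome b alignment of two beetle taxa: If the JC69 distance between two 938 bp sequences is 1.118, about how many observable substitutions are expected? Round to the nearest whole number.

Invert JC69: p = (3/4)(1 − e^(−4d/3)) = 0.75 × (1 − e^(-1.490667)) = 0.75 × (1 − 0.225222) = 0.581084.
Expected differing sites = pL ≈ 0.581084 × 938 = 545.056792 ≈ 545.

545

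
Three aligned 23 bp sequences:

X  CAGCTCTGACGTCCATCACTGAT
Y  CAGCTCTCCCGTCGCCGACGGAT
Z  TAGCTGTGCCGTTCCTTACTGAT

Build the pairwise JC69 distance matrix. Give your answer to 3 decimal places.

X–Y: 7/23 sites differ → p ≈ 0.304348, d = −0.75 ln(1 − 0.405797) = 0.390401 ≈ 0.390.
X–Z: 6/23 sites differ → p ≈ 0.26087, d = −0.75 ln(1 − 0.347827) = 0.320584 ≈ 0.321.
Y–Z: 8/23 sites differ → p ≈ 0.347826, d = −0.75 ln(1 − 0.463768) = 0.467391 ≈ 0.467.

d(X,Y) = 0.390, d(X,Z) = 0.321, d(Y,Z) = 0.467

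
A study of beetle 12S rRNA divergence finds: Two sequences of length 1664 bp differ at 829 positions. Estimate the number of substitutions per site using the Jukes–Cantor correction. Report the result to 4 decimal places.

p = 829/1664 ≈ 0.498197.
d = −(3/4) ln(1 − 4p/3) = −0.75 ln(1 − 0.664263) = −0.75 ln(0.335737)
  = −0.75 × (-1.091427) = 0.818570 substitutions/site.

0.8186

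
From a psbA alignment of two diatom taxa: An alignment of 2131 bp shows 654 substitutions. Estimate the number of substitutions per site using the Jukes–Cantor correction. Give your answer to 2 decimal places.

0.39

p = 654/2131 ≈ 0.306898.
d = −(3/4) ln(1 − 4p/3) = −0.75 ln(1 − 0.409197) = −0.75 ln(0.590803)
  = −0.75 × (-0.526273) = 0.394705 substitutions/site.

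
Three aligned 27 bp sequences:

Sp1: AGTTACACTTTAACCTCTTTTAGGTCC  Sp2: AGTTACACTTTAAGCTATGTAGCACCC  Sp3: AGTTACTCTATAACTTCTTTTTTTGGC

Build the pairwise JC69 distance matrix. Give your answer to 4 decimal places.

d(Sp1,Sp2) = 0.3770, d(Sp1,Sp3) = 0.3770, d(Sp2,Sp3) = 0.6735

Sp1–Sp2: 8/27 sites differ → p ≈ 0.296296, d = −0.75 ln(1 − 0.395061) = 0.376971 ≈ 0.3770.
Sp1–Sp3: 8/27 sites differ → p ≈ 0.296296, d = −0.75 ln(1 − 0.395061) = 0.376971 ≈ 0.3770.
Sp2–Sp3: 12/27 sites differ → p ≈ 0.444444, d = −0.75 ln(1 − 0.592592) = 0.673455 ≈ 0.6735.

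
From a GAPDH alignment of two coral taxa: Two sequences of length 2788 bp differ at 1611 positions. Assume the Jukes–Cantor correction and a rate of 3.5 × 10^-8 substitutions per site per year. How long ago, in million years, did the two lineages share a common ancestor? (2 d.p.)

15.77

p = 1611/2788 ≈ 0.577834.
d = −(3/4) ln(1 − 4p/3) = −0.75 ln(1 − 0.770445) = −0.75 ln(0.229555)
  = −0.75 × (-1.471613) = 1.103710 substitutions/site.
Under a molecular clock d = 2μt, so t = d/(2μ) = 1.103710 / (2 × 3.5 × 10^-8) = 15.77 million years.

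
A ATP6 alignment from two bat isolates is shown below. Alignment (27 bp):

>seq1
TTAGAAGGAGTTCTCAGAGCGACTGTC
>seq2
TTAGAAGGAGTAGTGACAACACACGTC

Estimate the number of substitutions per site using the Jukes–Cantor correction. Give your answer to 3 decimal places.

0.441

The sequences differ at 9 of 27 sites (12, 13, 15, 17, 19, 21, 22, 23, 24), so p = 9/27 ≈ 0.333333.
d = −(3/4) ln(1 − 4p/3) = −0.75 ln(1 − 0.444444) = −0.75 ln(0.555556)
  = −0.75 × (-0.587786) = 0.440840 substitutions/site.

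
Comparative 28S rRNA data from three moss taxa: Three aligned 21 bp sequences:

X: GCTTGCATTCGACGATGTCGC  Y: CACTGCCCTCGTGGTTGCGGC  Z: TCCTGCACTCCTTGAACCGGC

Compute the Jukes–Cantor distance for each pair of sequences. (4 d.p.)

d(X,Y) = 0.7557, d(X,Z) = 0.7557, d(Y,Z) = 0.5319

X–Y: 10/21 sites differ → p ≈ 0.47619, d = −0.75 ln(1 − 0.63492) = 0.755729 ≈ 0.7557.
X–Z: 10/21 sites differ → p ≈ 0.47619, d = −0.75 ln(1 − 0.63492) = 0.755729 ≈ 0.7557.
Y–Z: 8/21 sites differ → p ≈ 0.380952, d = −0.75 ln(1 − 0.507936) = 0.531860 ≈ 0.5319.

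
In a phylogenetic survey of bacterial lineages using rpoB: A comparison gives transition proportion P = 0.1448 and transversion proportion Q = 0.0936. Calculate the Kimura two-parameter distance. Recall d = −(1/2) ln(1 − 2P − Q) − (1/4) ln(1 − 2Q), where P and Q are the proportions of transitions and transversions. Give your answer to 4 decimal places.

0.2934

Under the Kimura two-parameter model, d = −½ ln(1 − 2P − Q) − ¼ ln(1 − 2Q).
1 − 2P − Q = 0.6168, giving −½ ln(0.6168) = 0.241605.
1 − 2Q = 0.8128, giving −¼ ln(0.8128) = 0.051818.
d = 0.241605 + 0.051818 = 0.293423.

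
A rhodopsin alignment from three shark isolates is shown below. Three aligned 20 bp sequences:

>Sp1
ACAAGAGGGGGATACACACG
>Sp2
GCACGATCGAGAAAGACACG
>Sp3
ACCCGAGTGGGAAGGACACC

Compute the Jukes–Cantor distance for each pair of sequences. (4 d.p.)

Sp1–Sp2: 7/20 sites differ → p = 0.35, d = −0.75 ln(1 − 0.466667) = 0.471457 ≈ 0.4715.
Sp1–Sp3: 7/20 sites differ → p = 0.35, d = −0.75 ln(1 − 0.466667) = 0.471457 ≈ 0.4715.
Sp2–Sp3: 7/20 sites differ → p = 0.35, d = −0.75 ln(1 − 0.466667) = 0.471457 ≈ 0.4715.

d(Sp1,Sp2) = 0.4715, d(Sp1,Sp3) = 0.4715, d(Sp2,Sp3) = 0.4715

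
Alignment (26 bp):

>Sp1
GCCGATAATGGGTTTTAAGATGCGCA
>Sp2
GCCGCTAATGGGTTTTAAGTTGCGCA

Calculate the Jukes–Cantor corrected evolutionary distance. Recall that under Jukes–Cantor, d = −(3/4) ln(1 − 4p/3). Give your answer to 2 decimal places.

0.08

The sequences differ at 2 of 26 sites (5, 20), so p = 2/26 ≈ 0.076923.
d = −(3/4) ln(1 − 4p/3) = −0.75 ln(1 − 0.102564) = −0.75 ln(0.897436)
  = −0.75 × (-0.108213) = 0.081160 substitutions/site.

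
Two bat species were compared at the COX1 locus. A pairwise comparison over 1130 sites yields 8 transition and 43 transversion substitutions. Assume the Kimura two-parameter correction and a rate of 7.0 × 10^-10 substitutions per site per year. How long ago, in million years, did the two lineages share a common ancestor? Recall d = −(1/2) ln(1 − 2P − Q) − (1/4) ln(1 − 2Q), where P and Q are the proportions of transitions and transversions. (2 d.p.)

33.29

P = 8/1130 ≈ 0.00708 and Q = 43/1130 ≈ 0.038053.
Under the Kimura two-parameter model, d = −½ ln(1 − 2P − Q) − ¼ ln(1 − 2Q).
1 − 2P − Q = 0.947787, giving −½ ln(0.947787) = 0.026813.
1 − 2Q = 0.923894, giving −¼ ln(0.923894) = 0.019789.
d = 0.026813 + 0.019789 = 0.046602.
Under a molecular clock d = 2μt, so t = d/(2μ) = 0.046602 / (2 × 7.0 × 10^-10) = 33.29 million years.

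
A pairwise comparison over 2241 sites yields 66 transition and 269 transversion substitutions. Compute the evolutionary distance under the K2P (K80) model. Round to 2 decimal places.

0.17

P = 66/2241 ≈ 0.029451 and Q = 269/2241 ≈ 0.120036.
Under the Kimura two-parameter model, d = −½ ln(1 − 2P − Q) − ¼ ln(1 − 2Q).
1 − 2P − Q = 0.821062, giving −½ ln(0.821062) = 0.098578.
1 − 2Q = 0.759928, giving −¼ ln(0.759928) = 0.068633.
d = 0.098578 + 0.068633 = 0.167211.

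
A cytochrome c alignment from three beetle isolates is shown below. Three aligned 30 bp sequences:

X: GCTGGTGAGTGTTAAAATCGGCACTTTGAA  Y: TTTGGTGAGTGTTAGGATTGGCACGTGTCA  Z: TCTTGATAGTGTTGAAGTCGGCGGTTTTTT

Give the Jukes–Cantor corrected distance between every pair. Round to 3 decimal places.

X–Y: 9/30 sites differ → p = 0.3, d = −0.75 ln(1 − 0.4) = 0.383119 ≈ 0.383.
X–Z: 11/30 sites differ → p ≈ 0.366667, d = −0.75 ln(1 − 0.488889) = 0.503376 ≈ 0.503.
Y–Z: 15/30 sites differ → p = 0.5, d = −0.75 ln(1 − 0.666667) = 0.823960 ≈ 0.824.

d(X,Y) = 0.383, d(X,Z) = 0.503, d(Y,Z) = 0.824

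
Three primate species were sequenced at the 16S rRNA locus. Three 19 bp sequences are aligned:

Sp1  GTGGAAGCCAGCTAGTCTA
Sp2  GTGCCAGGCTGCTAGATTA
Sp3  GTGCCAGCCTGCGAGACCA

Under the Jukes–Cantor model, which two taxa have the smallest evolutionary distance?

Sp1–Sp2: 6/19 differ, p = 0.316, d = 0.410.
Sp1–Sp3: 6/19 differ, p = 0.316, d = 0.410.
Sp2–Sp3: 4/19 differ, p = 0.211, d = 0.247.
The smallest distance is between Sp2 and Sp3.

Sp2 and Sp3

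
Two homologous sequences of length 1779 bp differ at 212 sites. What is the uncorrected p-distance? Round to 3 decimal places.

0.119

p = 212/1779 = 0.119168… ≈ 0.119 (to 3 d.p.).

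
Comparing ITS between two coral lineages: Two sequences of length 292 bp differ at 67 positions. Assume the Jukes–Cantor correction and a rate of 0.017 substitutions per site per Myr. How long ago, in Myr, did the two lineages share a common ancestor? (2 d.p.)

8.06

p = 67/292 ≈ 0.229452.
d = −(3/4) ln(1 − 4p/3) = −0.75 ln(1 − 0.305936) = −0.75 ln(0.694064)
  = −0.75 × (-0.365191) = 0.273893 substitutions/site.
Under a molecular clock d = 2μt, so t = d/(2μ) = 0.273893 / (2 × 0.017) = 8.06 Myr.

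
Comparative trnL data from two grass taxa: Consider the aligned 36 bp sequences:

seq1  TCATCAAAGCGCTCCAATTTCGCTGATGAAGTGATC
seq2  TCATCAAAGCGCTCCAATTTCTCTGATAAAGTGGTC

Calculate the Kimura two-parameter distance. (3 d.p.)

0.089

Of 36 sites, 2 differences are transitions and 1 are transversions, so P = 2/36 ≈ 0.055556 and Q = 1/36 ≈ 0.027778.
Under the Kimura two-parameter model, d = −½ ln(1 − 2P − Q) − ¼ ln(1 − 2Q).
1 − 2P − Q = 0.86111, giving −½ ln(0.86111) = 0.074767.
1 − 2Q = 0.944444, giving −¼ ln(0.944444) = 0.014290.
d = 0.074767 + 0.014290 = 0.089057.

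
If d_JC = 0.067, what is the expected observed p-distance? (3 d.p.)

0.064

p = (3/4)(1 − e^(−4d/3)) = 0.75 × (1 − e^(-0.089333)) = 0.75 × (1 − 0.914541) = 0.064094.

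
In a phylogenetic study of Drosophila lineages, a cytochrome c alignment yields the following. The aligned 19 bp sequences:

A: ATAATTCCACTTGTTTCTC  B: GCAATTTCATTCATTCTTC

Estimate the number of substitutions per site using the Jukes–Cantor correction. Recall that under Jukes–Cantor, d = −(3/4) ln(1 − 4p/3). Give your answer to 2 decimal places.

0.62

The sequences differ at 8 of 19 sites (1, 2, 7, 10, 12, 13, 16, 17), so p = 8/19 ≈ 0.421053.
d = −(3/4) ln(1 − 4p/3) = −0.75 ln(1 − 0.561404) = −0.75 ln(0.438596)
  = −0.75 × (-0.824177) = 0.618133 substitutions/site.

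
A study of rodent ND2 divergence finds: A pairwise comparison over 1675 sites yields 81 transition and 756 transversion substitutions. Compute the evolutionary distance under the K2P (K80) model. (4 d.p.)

P = 81/1675 ≈ 0.048358 and Q = 756/1675 ≈ 0.451343.
Under the Kimura two-parameter model, d = −½ ln(1 − 2P − Q) − ¼ ln(1 − 2Q).
1 − 2P − Q = 0.451941, giving −½ ln(0.451941) = 0.397102.
1 − 2Q = 0.097314, giving −¼ ln(0.097314) = 0.582453.
d = 0.397102 + 0.582453 = 0.979555.

0.9796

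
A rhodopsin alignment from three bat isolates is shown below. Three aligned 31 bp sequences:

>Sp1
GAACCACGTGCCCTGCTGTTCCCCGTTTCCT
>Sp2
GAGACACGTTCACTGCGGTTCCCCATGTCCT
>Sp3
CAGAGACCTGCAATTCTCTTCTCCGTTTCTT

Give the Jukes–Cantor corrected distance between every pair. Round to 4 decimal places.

d(Sp1,Sp2) = 0.2687, d(Sp1,Sp3) = 0.4806, d(Sp2,Sp3) = 0.5445

Sp1–Sp2: 7/31 sites differ → p ≈ 0.225806, d = −0.75 ln(1 − 0.301075) = 0.268659 ≈ 0.2687.
Sp1–Sp3: 11/31 sites differ → p ≈ 0.354839, d = −0.75 ln(1 − 0.473119) = 0.480585 ≈ 0.4806.
Sp2–Sp3: 12/31 sites differ → p ≈ 0.387097, d = −0.75 ln(1 − 0.516129) = 0.544453 ≈ 0.5445.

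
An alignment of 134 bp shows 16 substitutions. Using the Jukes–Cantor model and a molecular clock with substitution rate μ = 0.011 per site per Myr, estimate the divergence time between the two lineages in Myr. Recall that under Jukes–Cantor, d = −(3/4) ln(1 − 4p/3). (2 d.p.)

p = 16/134 ≈ 0.119403.
d = −(3/4) ln(1 − 4p/3) = −0.75 ln(1 − 0.159204) = −0.75 ln(0.840796)
  = −0.75 × (-0.173406) = 0.130055 substitutions/site.
Under a molecular clock d = 2μt, so t = d/(2μ) = 0.130055 / (2 × 0.011) = 5.91 Myr.

5.91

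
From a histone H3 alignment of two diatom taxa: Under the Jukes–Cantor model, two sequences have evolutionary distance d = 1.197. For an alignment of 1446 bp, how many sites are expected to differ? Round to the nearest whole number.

865

Invert JC69: p = (3/4)(1 − e^(−4d/3)) = 0.75 × (1 − e^(-1.596)) = 0.75 × (1 − 0.202706) = 0.597971.
Expected differing sites = pL ≈ 0.597971 × 1446 = 864.666066 ≈ 865.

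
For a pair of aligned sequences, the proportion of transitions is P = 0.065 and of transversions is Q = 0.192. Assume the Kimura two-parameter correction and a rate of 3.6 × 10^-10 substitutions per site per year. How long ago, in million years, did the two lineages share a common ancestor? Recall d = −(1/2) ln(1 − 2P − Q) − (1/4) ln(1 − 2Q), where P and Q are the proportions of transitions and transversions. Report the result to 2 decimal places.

438.10

Under the Kimura two-parameter model, d = −½ ln(1 − 2P − Q) − ¼ ln(1 − 2Q).
1 − 2P − Q = 0.678, giving −½ ln(0.678) = 0.194304.
1 − 2Q = 0.616, giving −¼ ln(0.616) = 0.121127.
d = 0.194304 + 0.121127 = 0.315431.
Under a molecular clock d = 2μt, so t = d/(2μ) = 0.315431 / (2 × 3.6 × 10^-10) = 438.10 million years.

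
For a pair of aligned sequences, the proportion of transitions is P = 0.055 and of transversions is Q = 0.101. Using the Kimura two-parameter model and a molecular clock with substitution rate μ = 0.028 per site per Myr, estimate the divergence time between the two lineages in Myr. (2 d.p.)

Under the Kimura two-parameter model, d = −½ ln(1 − 2P − Q) − ¼ ln(1 − 2Q).
1 − 2P − Q = 0.789, giving −½ ln(0.789) = 0.118494.
1 − 2Q = 0.798, giving −¼ ln(0.798) = 0.056412.
d = 0.118494 + 0.056412 = 0.174906.
Under a molecular clock d = 2μt, so t = d/(2μ) = 0.174906 / (2 × 0.028) = 3.12 Myr.

3.12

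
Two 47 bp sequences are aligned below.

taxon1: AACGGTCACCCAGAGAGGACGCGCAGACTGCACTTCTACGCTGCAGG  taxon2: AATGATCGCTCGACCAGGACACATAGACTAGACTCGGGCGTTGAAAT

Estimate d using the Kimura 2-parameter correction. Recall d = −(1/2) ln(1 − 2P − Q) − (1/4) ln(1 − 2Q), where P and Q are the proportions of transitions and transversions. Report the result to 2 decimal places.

Of 47 sites, 14 differences are transitions and 7 are transversions, so P = 14/47 ≈ 0.297872 and Q = 7/47 ≈ 0.148936.
Under the Kimura two-parameter model, d = −½ ln(1 − 2P − Q) − ¼ ln(1 − 2Q).
1 − 2P − Q = 0.25532, giving −½ ln(0.25532) = 0.682619.
1 − 2Q = 0.702128, giving −¼ ln(0.702128) = 0.088410.
d = 0.682619 + 0.088410 = 0.771029.

0.77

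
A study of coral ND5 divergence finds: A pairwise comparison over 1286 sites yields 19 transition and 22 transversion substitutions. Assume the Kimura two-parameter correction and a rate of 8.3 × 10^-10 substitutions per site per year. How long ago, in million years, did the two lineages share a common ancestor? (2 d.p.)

19.63

P = 19/1286 ≈ 0.014774 and Q = 22/1286 ≈ 0.017107.
Under the Kimura two-parameter model, d = −½ ln(1 − 2P − Q) − ¼ ln(1 − 2Q).
1 − 2P − Q = 0.953345, giving −½ ln(0.953345) = 0.023889.
1 − 2Q = 0.965786, giving −¼ ln(0.965786) = 0.008703.
d = 0.023889 + 0.008703 = 0.032592.
Under a molecular clock d = 2μt, so t = d/(2μ) = 0.032592 / (2 × 8.3 × 10^-10) = 19.63 million years.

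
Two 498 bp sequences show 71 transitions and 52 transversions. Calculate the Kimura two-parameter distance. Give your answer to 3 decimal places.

0.305

P = 71/498 ≈ 0.14257 and Q = 52/498 ≈ 0.104418.
Under the Kimura two-parameter model, d = −½ ln(1 − 2P − Q) − ¼ ln(1 − 2Q).
1 − 2P − Q = 0.610442, giving −½ ln(0.610442) = 0.246786.
1 − 2Q = 0.791164, giving −¼ ln(0.791164) = 0.058563.
d = 0.246786 + 0.058563 = 0.305349.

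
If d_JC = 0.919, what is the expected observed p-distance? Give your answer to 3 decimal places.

0.530

p = (3/4)(1 − e^(−4d/3)) = 0.75 × (1 − e^(-1.225333)) = 0.75 × (1 − 0.293660) = 0.529755.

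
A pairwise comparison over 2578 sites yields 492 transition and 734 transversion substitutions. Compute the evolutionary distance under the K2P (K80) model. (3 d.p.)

P = 492/2578 ≈ 0.190846 and Q = 734/2578 ≈ 0.284717.
Under the Kimura two-parameter model, d = −½ ln(1 − 2P − Q) − ¼ ln(1 − 2Q).
1 − 2P − Q = 0.333591, giving −½ ln(0.333591) = 0.548920.
1 − 2Q = 0.430566, giving −¼ ln(0.430566) = 0.210664.
d = 0.548920 + 0.210664 = 0.759584.

0.760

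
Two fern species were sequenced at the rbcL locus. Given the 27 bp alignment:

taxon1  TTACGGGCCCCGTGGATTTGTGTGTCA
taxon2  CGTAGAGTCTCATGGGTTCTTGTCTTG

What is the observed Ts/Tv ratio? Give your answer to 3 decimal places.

1.800

Transitions are A↔G and C↔T; transversions are all other mismatches.
Transitions: 9. Transversions: 5.
R = 9/5 = 1.800.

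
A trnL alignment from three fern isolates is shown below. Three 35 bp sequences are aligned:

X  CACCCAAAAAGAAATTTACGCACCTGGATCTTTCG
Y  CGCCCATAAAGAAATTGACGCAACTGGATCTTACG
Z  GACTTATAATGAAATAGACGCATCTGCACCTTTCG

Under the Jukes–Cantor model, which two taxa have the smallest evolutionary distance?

X and Y

X–Y: 5/35 differ, p = 0.143, d = 0.158.
X–Z: 10/35 differ, p = 0.286, d = 0.360.
Y–Z: 10/35 differ, p = 0.286, d = 0.360.
The smallest distance is between X and Y.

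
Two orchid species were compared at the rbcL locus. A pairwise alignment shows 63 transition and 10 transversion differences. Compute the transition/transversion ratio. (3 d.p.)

R = 63/10 = 6.300.

6.300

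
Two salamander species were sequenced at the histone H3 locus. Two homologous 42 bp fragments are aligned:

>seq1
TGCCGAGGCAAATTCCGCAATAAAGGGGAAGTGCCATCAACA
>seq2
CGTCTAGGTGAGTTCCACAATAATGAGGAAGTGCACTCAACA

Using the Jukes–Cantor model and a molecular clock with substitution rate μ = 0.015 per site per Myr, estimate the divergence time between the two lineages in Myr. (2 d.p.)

The sequences differ at 11 of 42 sites, so p = 11/42 ≈ 0.261905.
d = −(3/4) ln(1 − 4p/3) = −0.75 ln(1 − 0.349207) = −0.75 ln(0.650793)
  = −0.75 × (-0.429564) = 0.322173 substitutions/site.
Under a molecular clock d = 2μt, so t = d/(2μ) = 0.322173 / (2 × 0.015) = 10.74 Myr.

10.74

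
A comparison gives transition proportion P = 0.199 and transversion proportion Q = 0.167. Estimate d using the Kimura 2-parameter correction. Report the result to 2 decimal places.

0.52

Under the Kimura two-parameter model, d = −½ ln(1 − 2P − Q) − ¼ ln(1 − 2Q).
1 − 2P − Q = 0.435, giving −½ ln(0.435) = 0.416205.
1 − 2Q = 0.666, giving −¼ ln(0.666) = 0.101616.
d = 0.416205 + 0.101616 = 0.517821.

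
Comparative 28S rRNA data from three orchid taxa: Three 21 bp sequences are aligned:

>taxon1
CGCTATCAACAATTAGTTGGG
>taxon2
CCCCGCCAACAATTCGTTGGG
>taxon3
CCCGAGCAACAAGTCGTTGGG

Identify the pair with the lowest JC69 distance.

taxon1–taxon2: 5/21 differ, p = 0.238, d = 0.286.
taxon1–taxon3: 5/21 differ, p = 0.238, d = 0.286.
taxon2–taxon3: 4/21 differ, p = 0.190, d = 0.220.
The smallest distance is between taxon2 and taxon3.

taxon2 and taxon3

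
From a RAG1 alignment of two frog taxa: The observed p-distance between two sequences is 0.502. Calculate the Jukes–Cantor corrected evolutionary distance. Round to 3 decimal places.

d = −(3/4) ln(1 − 4p/3) = −0.75 ln(1 − 0.669333) = −0.75 ln(0.330667)
  = −0.75 × (-1.106643) = 0.829982 substitutions/site.

0.830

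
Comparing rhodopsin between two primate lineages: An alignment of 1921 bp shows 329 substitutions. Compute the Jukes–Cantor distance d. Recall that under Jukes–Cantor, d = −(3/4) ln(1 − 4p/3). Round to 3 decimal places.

0.194

p = 329/1921 ≈ 0.171265.
d = −(3/4) ln(1 − 4p/3) = −0.75 ln(1 − 0.228353) = −0.75 ln(0.771647)
  = −0.75 × (-0.259228) = 0.194421 substitutions/site.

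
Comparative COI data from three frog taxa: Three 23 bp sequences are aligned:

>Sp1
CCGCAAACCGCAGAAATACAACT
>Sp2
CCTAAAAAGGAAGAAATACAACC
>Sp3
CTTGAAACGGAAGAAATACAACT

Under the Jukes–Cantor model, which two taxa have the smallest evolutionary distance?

Sp2 and Sp3

Sp1–Sp2: 6/23 differ, p = 0.261, d = 0.321.
Sp1–Sp3: 5/23 differ, p = 0.217, d = 0.257.
Sp2–Sp3: 4/23 differ, p = 0.174, d = 0.198.
The smallest distance is between Sp2 and Sp3.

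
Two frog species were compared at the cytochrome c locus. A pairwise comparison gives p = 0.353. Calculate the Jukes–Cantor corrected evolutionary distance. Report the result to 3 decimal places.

0.477

d = −(3/4) ln(1 − 4p/3) = −0.75 ln(1 − 0.470667) = −0.75 ln(0.529333)
  = −0.75 × (-0.636138) = 0.477104 substitutions/site.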